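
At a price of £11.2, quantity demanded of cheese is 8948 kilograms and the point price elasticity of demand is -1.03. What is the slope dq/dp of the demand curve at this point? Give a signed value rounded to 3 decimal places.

-822.896

Ed = (dq/dp)·(p/q) ⇒ dq/dp = Ed·q/p = (-1.03)·8948/11.2 = -822.89642…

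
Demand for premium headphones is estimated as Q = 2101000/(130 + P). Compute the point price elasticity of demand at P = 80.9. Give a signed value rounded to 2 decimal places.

-0.38

dQ/dP = −2101000/(130 + P)² = -47.236. At P = 80.9, Q = 9962.07.
Ed = (dQ/dP)·(P/Q) = (-47.236) × (80.9/9962.07) = -0.3835…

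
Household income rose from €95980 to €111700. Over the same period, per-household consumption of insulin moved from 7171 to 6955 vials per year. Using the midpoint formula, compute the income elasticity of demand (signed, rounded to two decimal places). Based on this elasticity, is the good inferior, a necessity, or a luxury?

-0.20; inferior

%ΔQ = (6955 − 7171)/[( 7171 + 6955)/2] = -216/7063 = -0.030581…
%ΔIncome = (111700 − 95980)/[( 95980 + 111700)/2] = 15720/103840 = 0.151386…
E_income = (-216/7063) / (15720/103840) = -0.2020…
E_income < 0 ⇒ inferior good.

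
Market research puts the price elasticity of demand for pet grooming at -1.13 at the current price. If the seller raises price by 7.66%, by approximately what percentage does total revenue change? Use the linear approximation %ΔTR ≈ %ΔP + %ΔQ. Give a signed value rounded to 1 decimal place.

%ΔQ ≈ Ed × %ΔP = (-1.13) × (+7.66%) = -8.6558%
%ΔTR ≈ %ΔP + %ΔQ = (+7.66%) + (-8.6558%) = -0.9958%

-1.0%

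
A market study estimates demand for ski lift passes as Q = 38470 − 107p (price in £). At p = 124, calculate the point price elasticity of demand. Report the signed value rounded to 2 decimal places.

dQ/dp = −107. At p = 124, Q = 38470 − 107(124) = 25202.
Ed = (dQ/dp)·(p/Q) = −107 × (124/25202) = -0.5264…

-0.53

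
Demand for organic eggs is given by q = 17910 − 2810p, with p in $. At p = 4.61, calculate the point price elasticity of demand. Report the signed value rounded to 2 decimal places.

dq/dp = −2810. At p = 4.61, q = 17910 − 2810(4.61) = 4955.9.
Ed = (dq/dp)·(p/q) = −2810 × (4.61/4955.9) = -2.6138…

-2.61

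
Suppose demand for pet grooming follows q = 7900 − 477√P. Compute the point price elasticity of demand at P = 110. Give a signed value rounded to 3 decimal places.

-0.863

dq/dP = −477/(2√P) = -22.7401. At P = 110, q = 2897.18.
Ed = (dq/dP)·(P/q) = (-22.7401) × (110/2897.18) = -0.86339…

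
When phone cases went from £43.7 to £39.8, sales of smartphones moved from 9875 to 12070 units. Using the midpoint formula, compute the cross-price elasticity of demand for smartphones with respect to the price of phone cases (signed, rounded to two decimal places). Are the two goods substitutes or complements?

%ΔQ_{smartphones} = (12070 − 9875)/avg = 2195/10972.5 = 0.200045…
%ΔP_{phone cases} = (39.8 − 43.7)/avg = -3.9/41.75 = -0.093413…
E_cross = (2195/10972.5) / (-3.9/41.75) = -2.1415…
E_cross < 0 ⇒ the goods are complements.

-2.14; complements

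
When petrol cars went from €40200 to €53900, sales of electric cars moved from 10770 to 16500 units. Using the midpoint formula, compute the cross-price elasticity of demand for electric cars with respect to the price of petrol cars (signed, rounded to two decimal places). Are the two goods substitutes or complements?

1.44; substitutes

%ΔQ_{electric cars} = (16500 − 10770)/avg = 5730/13635 = 0.420242…
%ΔP_{petrol cars} = (53900 − 40200)/avg = 13700/47050 = 0.291179…
E_cross = (5730/13635) / (13700/47050) = 1.4432…
E_cross > 0 ⇒ the goods are substitutes.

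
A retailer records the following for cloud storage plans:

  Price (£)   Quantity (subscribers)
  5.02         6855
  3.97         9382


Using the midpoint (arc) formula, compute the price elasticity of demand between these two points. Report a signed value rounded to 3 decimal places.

-1.333

%ΔQ = (9382 − 6855) / [(6855 + 9382)/2] = 2527/8118.5 = 0.311264…
%ΔP = (3.97 − 5.02) / [(5.02 + 3.97)/2] = -1.05/4.495 = -0.233592…
Arc Ed = %ΔQ / %ΔP = (2527/8118.5) / (-1.05/4.495) = -1.33250…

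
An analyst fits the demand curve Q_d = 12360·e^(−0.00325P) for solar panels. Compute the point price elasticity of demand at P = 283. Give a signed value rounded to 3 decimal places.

dQ_d/dP = −0.00325·Q_d = -16.0125. At P = 283, Q_d = 4926.93.
Ed = (dQ_d/dP)·(P/Q_d) = (-16.0125) × (283/4926.93) = -0.91975

-0.920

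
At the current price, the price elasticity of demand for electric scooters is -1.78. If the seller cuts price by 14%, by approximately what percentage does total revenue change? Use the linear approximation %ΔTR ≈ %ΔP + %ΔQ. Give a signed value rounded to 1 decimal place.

%ΔQ ≈ Ed × %ΔP = (-1.78) × (-14%) = +24.9200%
%ΔTR ≈ %ΔP + %ΔQ = (-14%) + (+24.9200%) = +10.9200%

+10.9%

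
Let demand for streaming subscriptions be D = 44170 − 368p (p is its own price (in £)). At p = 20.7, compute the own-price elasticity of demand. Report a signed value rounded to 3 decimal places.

At the given values, D = 44170 − 368(20.7) = 36552.4.
∂D/∂p = −368.
E = (-368) × (20.7/36552.4) = -0.20840…

-0.208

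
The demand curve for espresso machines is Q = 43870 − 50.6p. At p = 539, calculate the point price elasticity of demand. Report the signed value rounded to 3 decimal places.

dQ/dp = −50.6. At p = 539, Q = 43870 − 50.6(539) = 16596.6.
Ed = (dQ/dp)·(p/Q) = −50.6 × (539/16596.6) = -1.64331…

-1.643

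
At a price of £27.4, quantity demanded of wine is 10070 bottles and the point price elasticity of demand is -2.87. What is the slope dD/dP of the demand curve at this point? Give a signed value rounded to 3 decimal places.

-1054.777

Ed = (dD/dP)·(P/D) ⇒ dD/dP = Ed·D/P = (-2.87)·10070/27.4 = -1054.77737…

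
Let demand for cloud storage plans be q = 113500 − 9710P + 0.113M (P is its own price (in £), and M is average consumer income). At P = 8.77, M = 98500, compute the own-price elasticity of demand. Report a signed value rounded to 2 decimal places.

-2.16

At the given values, q = 113500 − 9710(8.77) + 0.113(98500) = 39473.8.
∂q/∂P = −9710.
E = (-9710) × (8.77/39473.8) = -2.1572…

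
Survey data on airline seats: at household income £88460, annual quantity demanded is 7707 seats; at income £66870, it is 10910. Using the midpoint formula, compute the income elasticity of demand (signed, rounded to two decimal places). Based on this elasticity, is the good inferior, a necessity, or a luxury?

-1.24; inferior

%ΔQ = (10910 − 7707)/[( 7707 + 10910)/2] = 3203/9308.5 = 0.344094…
%ΔIncome = (66870 − 88460)/[( 88460 + 66870)/2] = -21590/77665 = -0.277988…
E_income = (3203/9308.5) / (-21590/77665) = -1.2377…
E_income < 0 ⇒ inferior good.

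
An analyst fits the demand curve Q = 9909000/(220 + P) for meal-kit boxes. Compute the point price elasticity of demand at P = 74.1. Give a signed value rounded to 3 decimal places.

-0.252

dQ/dP = −9909000/(220 + P)² = -114.562. At P = 74.1, Q = 33692.6.
Ed = (dQ/dP)·(P/Q) = (-114.562) × (74.1/33692.6) = -0.25195…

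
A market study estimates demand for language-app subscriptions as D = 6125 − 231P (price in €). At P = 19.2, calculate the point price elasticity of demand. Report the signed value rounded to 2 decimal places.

dD/dP = −231. At P = 19.2, D = 6125 − 231(19.2) = 1689.8.
Ed = (dD/dP)·(P/D) = −231 × (19.2/1689.8) = -2.6246…

-2.62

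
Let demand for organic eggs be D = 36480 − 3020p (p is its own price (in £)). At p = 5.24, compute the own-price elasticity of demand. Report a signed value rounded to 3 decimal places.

At the given values, D = 36480 − 3020(5.24) = 20655.2.
∂D/∂p = −3020.
E = (-3020) × (5.24/20655.2) = -0.76614…

-0.766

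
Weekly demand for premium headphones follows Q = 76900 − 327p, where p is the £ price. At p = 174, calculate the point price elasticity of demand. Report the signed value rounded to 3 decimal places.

-2.845

dQ/dp = −327. At p = 174, Q = 76900 − 327(174) = 20002.
Ed = (dQ/dp)·(p/Q) = −327 × (174/20002) = -2.84461…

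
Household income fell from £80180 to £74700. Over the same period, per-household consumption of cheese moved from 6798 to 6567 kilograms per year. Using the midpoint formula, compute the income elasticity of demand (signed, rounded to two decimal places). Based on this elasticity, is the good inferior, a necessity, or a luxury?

0.49; necessity

%ΔQ = (6567 − 6798)/[( 6798 + 6567)/2] = -231/6682.5 = -0.034567…
%ΔIncome = (74700 − 80180)/[( 80180 + 74700)/2] = -5480/77440 = -0.070764…
E_income = (-231/6682.5) / (-5480/77440) = 0.4884…
0 < E_income < 1 ⇒ normal good, necessity.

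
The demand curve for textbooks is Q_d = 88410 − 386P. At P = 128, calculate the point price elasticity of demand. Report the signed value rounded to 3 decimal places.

dQ_d/dP = −386. At P = 128, Q_d = 88410 − 386(128) = 39002.
Ed = (dQ_d/dP)·(P/Q_d) = −386 × (128/39002) = -1.26680…

-1.267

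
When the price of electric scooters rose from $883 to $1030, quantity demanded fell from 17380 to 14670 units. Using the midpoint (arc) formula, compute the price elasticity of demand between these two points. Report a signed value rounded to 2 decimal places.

-1.10

%ΔQ = (14670 − 17380) / [(17380 + 14670)/2] = -2710/16025 = -0.169110…
%ΔP = (1030 − 883) / [(883 + 1030)/2] = 147/956.5 = 0.153685…
Arc Ed = %ΔQ / %ΔP = (-2710/16025) / (147/956.5) = -1.1003…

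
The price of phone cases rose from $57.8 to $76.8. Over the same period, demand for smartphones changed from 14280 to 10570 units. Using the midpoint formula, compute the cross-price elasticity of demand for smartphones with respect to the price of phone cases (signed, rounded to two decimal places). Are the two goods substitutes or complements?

-1.06; complements

%ΔQ_{smartphones} = (10570 − 14280)/avg = -3710/12425 = -0.298591…
%ΔP_{phone cases} = (76.8 − 57.8)/avg = 19/67.3 = 0.282317…
E_cross = (-3710/12425) / (19/67.3) = -1.0576…
E_cross < 0 ⇒ the goods are complements.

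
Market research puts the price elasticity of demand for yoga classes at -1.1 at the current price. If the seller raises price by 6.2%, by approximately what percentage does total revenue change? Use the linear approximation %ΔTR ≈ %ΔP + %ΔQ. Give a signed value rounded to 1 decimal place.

%ΔQ ≈ Ed × %ΔP = (-1.1) × (+6.2%) = -6.8200%
%ΔTR ≈ %ΔP + %ΔQ = (+6.2%) + (-6.8200%) = -0.6200%

-0.6%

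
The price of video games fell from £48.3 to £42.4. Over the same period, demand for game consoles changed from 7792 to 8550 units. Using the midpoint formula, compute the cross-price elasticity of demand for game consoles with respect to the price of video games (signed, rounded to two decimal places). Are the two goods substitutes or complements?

-0.71; complements

%ΔQ_{game consoles} = (8550 − 7792)/avg = 758/8171 = 0.092767…
%ΔP_{video games} = (42.4 − 48.3)/avg = -5.9/45.35 = -0.130099…
E_cross = (758/8171) / (-5.9/45.35) = -0.7130…
E_cross < 0 ⇒ the goods are complements.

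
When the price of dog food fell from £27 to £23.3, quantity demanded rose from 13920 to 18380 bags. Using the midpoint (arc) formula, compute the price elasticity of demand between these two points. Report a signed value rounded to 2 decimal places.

-1.88

%ΔQ = (18380 − 13920) / [(13920 + 18380)/2] = 4460/16150 = 0.276160…
%ΔP = (23.3 − 27) / [(27 + 23.3)/2] = -3.7/25.15 = -0.147117…
Arc Ed = %ΔQ / %ΔP = (4460/16150) / (-3.7/25.15) = -1.8771…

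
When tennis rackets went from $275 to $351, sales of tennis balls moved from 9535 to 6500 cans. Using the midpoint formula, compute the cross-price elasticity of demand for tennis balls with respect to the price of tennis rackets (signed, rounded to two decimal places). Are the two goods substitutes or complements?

%ΔQ_{tennis balls} = (6500 − 9535)/avg = -3035/8017.5 = -0.378546…
%ΔP_{tennis rackets} = (351 − 275)/avg = 76/313 = 0.242811…
E_cross = (-3035/8017.5) / (76/313) = -1.5590…
E_cross < 0 ⇒ the goods are complements.

-1.56; complements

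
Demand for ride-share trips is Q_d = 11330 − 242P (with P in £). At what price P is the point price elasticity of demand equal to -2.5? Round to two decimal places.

33.44

Ed = −242P/(11330 − 242P). Set this equal to -2.5:
242P = 2.5·(11330 − 242P) ⇒ 242P(1 + 2.5) = 2.5·11330
P = 2.5·11330 / (242·3.5) = 33.4415…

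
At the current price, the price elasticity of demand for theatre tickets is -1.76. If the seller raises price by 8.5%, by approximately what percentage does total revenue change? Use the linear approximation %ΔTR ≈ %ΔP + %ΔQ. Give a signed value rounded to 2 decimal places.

%ΔQ ≈ Ed × %ΔP = (-1.76) × (+8.5%) = -14.9600%
%ΔTR ≈ %ΔP + %ΔQ = (+8.5%) + (-14.9600%) = -6.4600%

-6.46%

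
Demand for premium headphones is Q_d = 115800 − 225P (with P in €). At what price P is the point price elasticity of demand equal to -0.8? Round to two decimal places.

Ed = −225P/(115800 − 225P). Set this equal to -0.8:
225P = 0.8·(115800 − 225P) ⇒ 225P(1 + 0.8) = 0.8·115800
P = 0.8·115800 / (225·1.8) = 228.7407…

228.74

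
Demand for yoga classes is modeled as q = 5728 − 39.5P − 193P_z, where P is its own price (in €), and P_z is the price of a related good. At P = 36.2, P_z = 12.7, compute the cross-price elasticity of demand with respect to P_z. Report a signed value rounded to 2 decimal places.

-1.33

At the given values, q = 5728 − 39.5(36.2) − 193(12.7) = 1847.
∂q/∂P_z = -193.
E = (-193) × (12.7/1847) = -1.3270…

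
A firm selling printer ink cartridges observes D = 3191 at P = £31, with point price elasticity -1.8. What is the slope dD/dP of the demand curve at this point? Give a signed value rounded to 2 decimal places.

Ed = (dD/dP)·(P/D) ⇒ dD/dP = Ed·D/P = (-1.8)·3191/31 = -185.2838…

-185.28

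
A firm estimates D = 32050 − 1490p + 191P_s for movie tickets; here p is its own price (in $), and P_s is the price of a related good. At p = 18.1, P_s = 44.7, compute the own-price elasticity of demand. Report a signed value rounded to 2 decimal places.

At the given values, D = 32050 − 1490(18.1) + 191(44.7) = 13618.7.
∂D/∂p = −1490.
E = (-1490) × (18.1/13618.7) = -1.9802…

-1.98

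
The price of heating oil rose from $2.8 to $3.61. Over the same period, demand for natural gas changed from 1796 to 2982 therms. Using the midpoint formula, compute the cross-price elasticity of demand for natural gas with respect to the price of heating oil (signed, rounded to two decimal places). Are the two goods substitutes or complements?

%ΔQ_{natural gas} = (2982 − 1796)/avg = 1186/2389 = 0.496442…
%ΔP_{heating oil} = (3.61 − 2.8)/avg = 0.81/3.205 = 0.252730…
E_cross = (1186/2389) / (0.81/3.205) = 1.9643…
E_cross > 0 ⇒ the goods are substitutes.

1.96; substitutes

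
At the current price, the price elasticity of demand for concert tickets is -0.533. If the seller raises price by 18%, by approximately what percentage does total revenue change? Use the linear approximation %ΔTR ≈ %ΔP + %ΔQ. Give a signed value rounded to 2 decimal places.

+8.41%

%ΔQ ≈ Ed × %ΔP = (-0.533) × (+18%) = -9.5940%
%ΔTR ≈ %ΔP + %ΔQ = (+18%) + (-9.5940%) = +8.4060%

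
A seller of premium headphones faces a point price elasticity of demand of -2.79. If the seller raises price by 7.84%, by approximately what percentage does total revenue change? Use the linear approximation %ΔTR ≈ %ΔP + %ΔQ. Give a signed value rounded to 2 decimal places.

%ΔQ ≈ Ed × %ΔP = (-2.79) × (+7.84%) = -21.8736%
%ΔTR ≈ %ΔP + %ΔQ = (+7.84%) + (-21.8736%) = -14.0336%

-14.03%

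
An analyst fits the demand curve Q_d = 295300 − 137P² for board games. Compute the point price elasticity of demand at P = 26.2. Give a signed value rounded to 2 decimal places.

-0.93

dQ_d/dP = −2·137·P = -7178.8. At P = 26.2, Q_d = 201257.72.
Ed = (dQ_d/dP)·(P/Q_d) = (-7178.8) × (26.2/201257.72) = -0.9345…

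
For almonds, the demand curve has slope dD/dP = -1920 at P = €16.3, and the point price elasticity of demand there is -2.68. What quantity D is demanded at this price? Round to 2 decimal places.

11677.61

Ed = (dD/dP)·(P/D) ⇒ D = (dD/dP)·P/Ed = (-1920)·16.3/(-2.68) = 11677.6119…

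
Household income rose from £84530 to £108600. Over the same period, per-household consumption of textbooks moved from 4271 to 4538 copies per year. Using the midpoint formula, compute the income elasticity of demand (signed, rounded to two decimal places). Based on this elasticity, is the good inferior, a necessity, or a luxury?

%ΔQ = (4538 − 4271)/[( 4271 + 4538)/2] = 267/4404.5 = 0.060619…
%ΔIncome = (108600 − 84530)/[( 84530 + 108600)/2] = 24070/96565 = 0.249262…
E_income = (267/4404.5) / (24070/96565) = 0.2431…
0 < E_income < 1 ⇒ normal good, necessity.

0.24; necessity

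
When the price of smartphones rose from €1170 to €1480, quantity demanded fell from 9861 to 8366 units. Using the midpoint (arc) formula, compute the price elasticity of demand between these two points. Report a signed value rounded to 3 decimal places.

%ΔQ = (8366 − 9861) / [(9861 + 8366)/2] = -1495/9113.5 = -0.164042…
%ΔP = (1480 − 1170) / [(1170 + 1480)/2] = 310/1325 = 0.233962…
Arc Ed = %ΔQ / %ΔP = (-1495/9113.5) / (310/1325) = -0.70114…

-0.701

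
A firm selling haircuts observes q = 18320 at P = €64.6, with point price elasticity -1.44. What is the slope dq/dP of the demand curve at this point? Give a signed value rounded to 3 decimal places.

Ed = (dq/dP)·(P/q) ⇒ dq/dP = Ed·q/P = (-1.44)·18320/64.6 = -408.37151…

-408.372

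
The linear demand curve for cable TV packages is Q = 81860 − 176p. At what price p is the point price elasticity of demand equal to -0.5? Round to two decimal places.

Ed = −176p/(81860 − 176p). Set this equal to -0.5:
176p = 0.5·(81860 − 176p) ⇒ 176p(1 + 0.5) = 0.5·81860
p = 0.5·81860 / (176·1.5) = 155.0378…

155.04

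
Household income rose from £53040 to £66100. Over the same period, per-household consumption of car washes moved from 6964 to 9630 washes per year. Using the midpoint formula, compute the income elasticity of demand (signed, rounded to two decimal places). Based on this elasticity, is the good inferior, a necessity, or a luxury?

1.47; luxury

%ΔQ = (9630 − 6964)/[( 6964 + 9630)/2] = 2666/8297 = 0.321320…
%ΔIncome = (66100 − 53040)/[( 53040 + 66100)/2] = 13060/59570 = 0.219237…
E_income = (2666/8297) / (13060/59570) = 1.4656…
E_income > 1 ⇒ normal good, luxury.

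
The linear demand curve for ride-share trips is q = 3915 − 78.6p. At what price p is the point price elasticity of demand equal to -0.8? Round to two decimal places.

Ed = −78.6p/(3915 − 78.6p). Set this equal to -0.8:
78.6p = 0.8·(3915 − 78.6p) ⇒ 78.6p(1 + 0.8) = 0.8·3915
p = 0.8·3915 / (78.6·1.8) = 22.1374…

22.14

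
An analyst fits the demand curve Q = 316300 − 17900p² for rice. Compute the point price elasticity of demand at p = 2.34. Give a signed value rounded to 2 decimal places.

dQ/dp = −2·17900·p = -83772. At p = 2.34, Q = 218286.76.
Ed = (dQ/dp)·(p/Q) = (-83772) × (2.34/218286.76) = -0.8980…

-0.90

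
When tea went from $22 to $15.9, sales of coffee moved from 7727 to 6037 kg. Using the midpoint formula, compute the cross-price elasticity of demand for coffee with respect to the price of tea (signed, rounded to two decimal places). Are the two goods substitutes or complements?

0.76; substitutes

%ΔQ_{coffee} = (6037 − 7727)/avg = -1690/6882 = -0.245568…
%ΔP_{tea} = (15.9 − 22)/avg = -6.1/18.95 = -0.321899…
E_cross = (-1690/6882) / (-6.1/18.95) = 0.7628…
E_cross > 0 ⇒ the goods are substitutes.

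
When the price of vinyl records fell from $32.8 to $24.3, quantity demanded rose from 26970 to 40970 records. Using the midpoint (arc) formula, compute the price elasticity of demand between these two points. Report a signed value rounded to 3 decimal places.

%ΔQ = (40970 − 26970) / [(26970 + 40970)/2] = 14000/33970 = 0.412128…
%ΔP = (24.3 − 32.8) / [(32.8 + 24.3)/2] = -8.5/28.55 = -0.297723…
Arc Ed = %ΔQ / %ΔP = (14000/33970) / (-8.5/28.55) = -1.38426…

-1.384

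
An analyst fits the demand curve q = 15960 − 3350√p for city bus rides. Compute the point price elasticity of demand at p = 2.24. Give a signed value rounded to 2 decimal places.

dq/dp = −3350/(2√p) = -1119.16. At p = 2.24, q = 10946.2.
Ed = (dq/dp)·(p/q) = (-1119.16) × (2.24/10946.2) = -0.2290…

-0.23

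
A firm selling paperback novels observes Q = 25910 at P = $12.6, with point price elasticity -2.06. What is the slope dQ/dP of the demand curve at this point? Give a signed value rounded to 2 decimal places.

Ed = (dQ/dP)·(P/Q) ⇒ dQ/dP = Ed·Q/P = (-2.06)·25910/12.6 = -4236.0793…

-4236.08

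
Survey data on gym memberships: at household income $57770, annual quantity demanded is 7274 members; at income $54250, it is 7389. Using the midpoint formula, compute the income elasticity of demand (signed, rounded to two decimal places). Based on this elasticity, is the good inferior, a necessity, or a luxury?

%ΔQ = (7389 − 7274)/[( 7274 + 7389)/2] = 115/7331.5 = 0.015685…
%ΔIncome = (54250 − 57770)/[( 57770 + 54250)/2] = -3520/56010 = -0.062845…
E_income = (115/7331.5) / (-3520/56010) = -0.2495…
E_income < 0 ⇒ inferior good.

-0.25; inferior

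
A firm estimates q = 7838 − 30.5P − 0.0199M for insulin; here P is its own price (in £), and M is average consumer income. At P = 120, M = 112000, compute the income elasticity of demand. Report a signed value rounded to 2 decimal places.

At the given values, q = 7838 − 30.5(120) − 0.0199(112000) = 1949.2.
∂q/∂M = -0.0199.
E = (-0.0199) × (112000/1949.2) = -1.1434…

-1.14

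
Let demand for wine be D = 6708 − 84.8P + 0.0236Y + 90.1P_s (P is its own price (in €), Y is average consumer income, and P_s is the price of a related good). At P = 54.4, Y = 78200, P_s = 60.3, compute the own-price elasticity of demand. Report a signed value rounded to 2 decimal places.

-0.49

At the given values, D = 6708 − 84.8(54.4) + 0.0236(78200) + 90.1(60.3) = 9373.43.
∂D/∂P = −84.8.
E = (-84.8) × (54.4/9373.43) = -0.4921…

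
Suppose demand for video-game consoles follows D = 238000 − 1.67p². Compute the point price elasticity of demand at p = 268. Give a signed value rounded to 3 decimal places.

dD/dp = −2·1.67·p = -895.12. At p = 268, D = 118053.92.
Ed = (dD/dp)·(p/D) = (-895.12) × (268/118053.92) = -2.03205…

-2.032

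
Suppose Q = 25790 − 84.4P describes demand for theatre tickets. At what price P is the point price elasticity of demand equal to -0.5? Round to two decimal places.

Ed = −84.4P/(25790 − 84.4P). Set this equal to -0.5:
84.4P = 0.5·(25790 − 84.4P) ⇒ 84.4P(1 + 0.5) = 0.5·25790
P = 0.5·25790 / (84.4·1.5) = 101.8562…

101.86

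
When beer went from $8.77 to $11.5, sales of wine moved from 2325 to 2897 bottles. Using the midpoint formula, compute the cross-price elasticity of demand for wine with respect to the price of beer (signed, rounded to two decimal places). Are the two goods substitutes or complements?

0.81; substitutes

%ΔQ_{wine} = (2897 − 2325)/avg = 572/2611 = 0.219073…
%ΔP_{beer} = (11.5 − 8.77)/avg = 2.73/10.135 = 0.269363…
E_cross = (572/2611) / (2.73/10.135) = 0.8132…
E_cross > 0 ⇒ the goods are substitutes.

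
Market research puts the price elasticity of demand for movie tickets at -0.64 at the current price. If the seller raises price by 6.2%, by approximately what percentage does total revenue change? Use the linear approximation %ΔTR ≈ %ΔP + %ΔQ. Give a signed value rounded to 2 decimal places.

%ΔQ ≈ Ed × %ΔP = (-0.64) × (+6.2%) = -3.9680%
%ΔTR ≈ %ΔP + %ΔQ = (+6.2%) + (-3.9680%) = +2.2320%

+2.23%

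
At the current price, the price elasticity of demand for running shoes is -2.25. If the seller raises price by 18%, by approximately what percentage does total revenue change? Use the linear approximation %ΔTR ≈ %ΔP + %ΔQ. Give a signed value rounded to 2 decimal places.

%ΔQ ≈ Ed × %ΔP = (-2.25) × (+18%) = -40.5000%
%ΔTR ≈ %ΔP + %ΔQ = (+18%) + (-40.5000%) = -22.5000%

-22.50%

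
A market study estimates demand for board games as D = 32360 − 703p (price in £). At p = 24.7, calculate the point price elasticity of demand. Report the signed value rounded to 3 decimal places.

-1.158

dD/dp = −703. At p = 24.7, D = 32360 − 703(24.7) = 14995.9.
Ed = (dD/dp)·(p/D) = −703 × (24.7/14995.9) = -1.15792…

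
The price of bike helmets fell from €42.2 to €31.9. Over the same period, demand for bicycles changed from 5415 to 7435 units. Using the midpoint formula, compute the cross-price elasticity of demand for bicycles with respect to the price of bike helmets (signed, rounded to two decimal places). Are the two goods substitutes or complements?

-1.13; complements

%ΔQ_{bicycles} = (7435 − 5415)/avg = 2020/6425 = 0.314396…
%ΔP_{bike helmets} = (31.9 − 42.2)/avg = -10.3/37.05 = -0.278002…
E_cross = (2020/6425) / (-10.3/37.05) = -1.1309…
E_cross < 0 ⇒ the goods are complements.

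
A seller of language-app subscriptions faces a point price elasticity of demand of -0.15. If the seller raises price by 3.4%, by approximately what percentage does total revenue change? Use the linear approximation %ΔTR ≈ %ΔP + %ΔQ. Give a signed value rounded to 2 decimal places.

+2.89%

%ΔQ ≈ Ed × %ΔP = (-0.15) × (+3.4%) = -0.5100%
%ΔTR ≈ %ΔP + %ΔQ = (+3.4%) + (-0.5100%) = +2.8900%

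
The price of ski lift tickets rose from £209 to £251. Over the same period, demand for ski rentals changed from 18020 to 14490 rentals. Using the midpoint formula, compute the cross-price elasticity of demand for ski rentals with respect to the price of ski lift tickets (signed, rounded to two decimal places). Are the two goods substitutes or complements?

%ΔQ_{ski rentals} = (14490 − 18020)/avg = -3530/16255 = -0.217163…
%ΔP_{ski lift tickets} = (251 − 209)/avg = 42/230 = 0.182608…
E_cross = (-3530/16255) / (42/230) = -1.1892…
E_cross < 0 ⇒ the goods are complements.

-1.19; complements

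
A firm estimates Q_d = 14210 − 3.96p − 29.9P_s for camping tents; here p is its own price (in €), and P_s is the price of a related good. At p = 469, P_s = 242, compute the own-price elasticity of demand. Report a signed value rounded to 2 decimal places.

At the given values, Q_d = 14210 − 3.96(469) − 29.9(242) = 5116.96.
∂Q_d/∂p = −3.96.
E = (-3.96) × (469/5116.96) = -0.3629…

-0.36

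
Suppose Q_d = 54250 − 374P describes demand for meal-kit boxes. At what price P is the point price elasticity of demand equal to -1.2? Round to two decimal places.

Ed = −374P/(54250 − 374P). Set this equal to -1.2:
374P = 1.2·(54250 − 374P) ⇒ 374P(1 + 1.2) = 1.2·54250
P = 1.2·54250 / (374·2.2) = 79.1200…

79.12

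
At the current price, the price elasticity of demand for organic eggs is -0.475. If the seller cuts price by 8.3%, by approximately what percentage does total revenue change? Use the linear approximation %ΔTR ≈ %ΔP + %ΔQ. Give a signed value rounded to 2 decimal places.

%ΔQ ≈ Ed × %ΔP = (-0.475) × (-8.3%) = +3.9425%
%ΔTR ≈ %ΔP + %ΔQ = (-8.3%) + (+3.9425%) = -4.3575%

-4.36%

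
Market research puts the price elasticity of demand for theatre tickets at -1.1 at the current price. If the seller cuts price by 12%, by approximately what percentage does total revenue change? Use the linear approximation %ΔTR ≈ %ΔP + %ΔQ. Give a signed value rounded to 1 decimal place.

%ΔQ ≈ Ed × %ΔP = (-1.1) × (-12%) = +13.2000%
%ΔTR ≈ %ΔP + %ΔQ = (-12%) + (+13.2000%) = +1.2000%

+1.2%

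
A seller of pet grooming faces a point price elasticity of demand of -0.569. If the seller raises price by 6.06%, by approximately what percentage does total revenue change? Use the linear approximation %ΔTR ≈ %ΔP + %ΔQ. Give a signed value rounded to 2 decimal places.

+2.61%

%ΔQ ≈ Ed × %ΔP = (-0.569) × (+6.06%) = -3.4481%
%ΔTR ≈ %ΔP + %ΔQ = (+6.06%) + (-3.4481%) = +2.6119%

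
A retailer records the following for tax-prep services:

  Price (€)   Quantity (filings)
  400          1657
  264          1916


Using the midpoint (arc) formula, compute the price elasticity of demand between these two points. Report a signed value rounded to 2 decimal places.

%ΔQ = (1916 − 1657) / [(1657 + 1916)/2] = 259/1786.5 = 0.144976…
%ΔP = (264 − 400) / [(400 + 264)/2] = -136/332 = -0.409638…
Arc Ed = %ΔQ / %ΔP = (259/1786.5) / (-136/332) = -0.3539…

-0.35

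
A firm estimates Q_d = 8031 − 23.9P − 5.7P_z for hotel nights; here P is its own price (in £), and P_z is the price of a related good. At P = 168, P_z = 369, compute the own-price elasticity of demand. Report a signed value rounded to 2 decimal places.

-2.10

At the given values, Q_d = 8031 − 23.9(168) − 5.7(369) = 1912.5.
∂Q_d/∂P = −23.9.
E = (-23.9) × (168/1912.5) = -2.0994…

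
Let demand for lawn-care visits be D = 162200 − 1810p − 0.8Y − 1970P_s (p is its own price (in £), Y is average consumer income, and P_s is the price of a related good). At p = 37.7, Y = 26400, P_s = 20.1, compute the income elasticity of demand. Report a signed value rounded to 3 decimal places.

At the given values, D = 162200 − 1810(37.7) − 0.8(26400) − 1970(20.1) = 33246.
∂D/∂Y = -0.8.
E = (-0.8) × (26400/33246) = -0.63526…

-0.635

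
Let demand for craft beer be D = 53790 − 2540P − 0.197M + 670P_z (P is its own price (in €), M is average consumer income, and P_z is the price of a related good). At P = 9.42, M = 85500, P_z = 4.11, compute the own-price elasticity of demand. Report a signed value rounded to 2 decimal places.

At the given values, D = 53790 − 2540(9.42) − 0.197(85500) + 670(4.11) = 15773.4.
∂D/∂P = −2540.
E = (-2540) × (9.42/15773.4) = -1.5169…

-1.52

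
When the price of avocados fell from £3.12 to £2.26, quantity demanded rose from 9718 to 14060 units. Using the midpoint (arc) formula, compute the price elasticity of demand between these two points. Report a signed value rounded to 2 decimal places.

-1.14

%ΔQ = (14060 − 9718) / [(9718 + 14060)/2] = 4342/11889 = 0.365211…
%ΔP = (2.26 − 3.12) / [(3.12 + 2.26)/2] = -0.86/2.69 = -0.319702…
Arc Ed = %ΔQ / %ΔP = (4342/11889) / (-0.86/2.69) = -1.1423…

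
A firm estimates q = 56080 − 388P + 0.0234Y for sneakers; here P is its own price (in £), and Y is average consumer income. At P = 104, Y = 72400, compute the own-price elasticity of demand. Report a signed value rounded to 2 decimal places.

-2.32

At the given values, q = 56080 − 388(104) + 0.0234(72400) = 17422.16.
∂q/∂P = −388.
E = (-388) × (104/17422.16) = -2.3161…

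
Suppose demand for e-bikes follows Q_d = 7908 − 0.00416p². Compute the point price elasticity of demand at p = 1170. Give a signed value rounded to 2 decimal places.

dQ_d/dp = −2·0.00416·p = -9.7344. At p = 1170, Q_d = 2213.376.
Ed = (dQ_d/dp)·(p/Q_d) = (-9.7344) × (1170/2213.376) = -5.1456…

-5.15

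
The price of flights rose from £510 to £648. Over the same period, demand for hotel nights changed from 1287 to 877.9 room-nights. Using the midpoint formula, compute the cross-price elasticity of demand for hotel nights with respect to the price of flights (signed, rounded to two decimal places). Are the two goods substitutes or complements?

-1.59; complements

%ΔQ_{hotel nights} = (877.9 − 1287)/avg = -409.1/1082.45 = -0.377938…
%ΔP_{flights} = (648 − 510)/avg = 138/579 = 0.238341…
E_cross = (-409.1/1082.45) / (138/579) = -1.5857…
E_cross < 0 ⇒ the goods are complements.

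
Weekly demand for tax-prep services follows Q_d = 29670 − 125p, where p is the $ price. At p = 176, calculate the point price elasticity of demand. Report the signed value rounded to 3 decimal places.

dQ_d/dp = −125. At p = 176, Q_d = 29670 − 125(176) = 7670.
Ed = (dQ_d/dp)·(p/Q_d) = −125 × (176/7670) = -2.86831…

-2.868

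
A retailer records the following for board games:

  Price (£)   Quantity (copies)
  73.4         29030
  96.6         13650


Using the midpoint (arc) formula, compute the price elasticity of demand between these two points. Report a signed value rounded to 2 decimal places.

-2.64

%ΔQ = (13650 − 29030) / [(29030 + 13650)/2] = -15380/21340 = -0.720712…
%ΔP = (96.6 − 73.4) / [(73.4 + 96.6)/2] = 23.2/85 = 0.272941…
Arc Ed = %ΔQ / %ΔP = (-15380/21340) / (23.2/85) = -2.6405…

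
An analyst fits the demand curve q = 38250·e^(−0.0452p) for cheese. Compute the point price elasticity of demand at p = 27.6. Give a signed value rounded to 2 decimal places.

dq/dp = −0.0452·q = -496.568. At p = 27.6, q = 10986.
Ed = (dq/dp)·(p/q) = (-496.568) × (27.6/10986) = -1.2475…

-1.25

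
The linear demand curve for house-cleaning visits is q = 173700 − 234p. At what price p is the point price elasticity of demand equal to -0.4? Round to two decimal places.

Ed = −234p/(173700 − 234p). Set this equal to -0.4:
234p = 0.4·(173700 − 234p) ⇒ 234p(1 + 0.4) = 0.4·173700
p = 0.4·173700 / (234·1.4) = 212.0879…

212.09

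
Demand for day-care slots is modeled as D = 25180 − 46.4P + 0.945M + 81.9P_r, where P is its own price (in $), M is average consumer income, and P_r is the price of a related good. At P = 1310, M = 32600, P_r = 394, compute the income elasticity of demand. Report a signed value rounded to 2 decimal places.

1.12

At the given values, D = 25180 − 46.4(1310) + 0.945(32600) + 81.9(394) = 27471.6.
∂D/∂M = 0.945.
E = (0.945) × (32600/27471.6) = 1.1214…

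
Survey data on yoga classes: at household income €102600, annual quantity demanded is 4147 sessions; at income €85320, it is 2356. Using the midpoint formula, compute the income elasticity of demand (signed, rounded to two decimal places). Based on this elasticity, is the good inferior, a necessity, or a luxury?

%ΔQ = (2356 − 4147)/[( 4147 + 2356)/2] = -1791/3251.5 = -0.550822…
%ΔIncome = (85320 − 102600)/[( 102600 + 85320)/2] = -17280/93960 = -0.183908…
E_income = (-1791/3251.5) / (-17280/93960) = 2.9950…
E_income > 1 ⇒ normal good, luxury.

3.00; luxury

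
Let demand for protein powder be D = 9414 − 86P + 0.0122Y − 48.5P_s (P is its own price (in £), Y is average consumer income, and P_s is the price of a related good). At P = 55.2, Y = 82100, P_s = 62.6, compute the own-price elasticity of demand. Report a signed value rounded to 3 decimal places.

At the given values, D = 9414 − 86(55.2) + 0.0122(82100) − 48.5(62.6) = 2632.32.
∂D/∂P = −86.
E = (-86) × (55.2/2632.32) = -1.80342…

-1.803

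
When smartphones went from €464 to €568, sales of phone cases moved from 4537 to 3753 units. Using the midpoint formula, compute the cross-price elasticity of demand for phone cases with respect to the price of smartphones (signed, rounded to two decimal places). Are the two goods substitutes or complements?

-0.94; complements

%ΔQ_{phone cases} = (3753 − 4537)/avg = -784/4145 = -0.189143…
%ΔP_{smartphones} = (568 − 464)/avg = 104/516 = 0.201550…
E_cross = (-784/4145) / (104/516) = -0.9384…
E_cross < 0 ⇒ the goods are complements.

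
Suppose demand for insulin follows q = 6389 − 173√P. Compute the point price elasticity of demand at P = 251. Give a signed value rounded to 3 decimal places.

-0.376

dq/dP = −173/(2√P) = -5.45983. At P = 251, q = 3648.16.
Ed = (dq/dP)·(P/q) = (-5.45983) × (251/3648.16) = -0.37564…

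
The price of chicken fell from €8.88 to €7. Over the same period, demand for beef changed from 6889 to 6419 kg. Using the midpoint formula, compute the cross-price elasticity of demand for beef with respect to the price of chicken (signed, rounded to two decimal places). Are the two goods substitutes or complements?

%ΔQ_{beef} = (6419 − 6889)/avg = -470/6654 = -0.070634…
%ΔP_{chicken} = (7 − 8.88)/avg = -1.88/7.94 = -0.236775…
E_cross = (-470/6654) / (-1.88/7.94) = 0.2983…
E_cross > 0 ⇒ the goods are substitutes.

0.30; substitutes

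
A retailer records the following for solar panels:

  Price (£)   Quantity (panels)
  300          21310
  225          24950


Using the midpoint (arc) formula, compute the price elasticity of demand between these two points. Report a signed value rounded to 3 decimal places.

%ΔQ = (24950 − 21310) / [(21310 + 24950)/2] = 3640/23130 = 0.157371…
%ΔP = (225 − 300) / [(300 + 225)/2] = -75/262.5 = -0.285714…
Arc Ed = %ΔQ / %ΔP = (3640/23130) / (-75/262.5) = -0.55079…

-0.551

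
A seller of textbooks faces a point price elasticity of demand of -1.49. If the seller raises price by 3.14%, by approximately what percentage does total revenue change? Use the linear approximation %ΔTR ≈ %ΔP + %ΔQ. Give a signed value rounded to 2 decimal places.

-1.54%

%ΔQ ≈ Ed × %ΔP = (-1.49) × (+3.14%) = -4.6786%
%ΔTR ≈ %ΔP + %ΔQ = (+3.14%) + (-4.6786%) = -1.5386%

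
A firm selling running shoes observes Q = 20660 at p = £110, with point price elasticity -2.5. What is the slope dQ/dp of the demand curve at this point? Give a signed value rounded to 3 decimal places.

-469.545

Ed = (dQ/dp)·(p/Q) ⇒ dQ/dp = Ed·Q/p = (-2.5)·20660/110 = -469.54545…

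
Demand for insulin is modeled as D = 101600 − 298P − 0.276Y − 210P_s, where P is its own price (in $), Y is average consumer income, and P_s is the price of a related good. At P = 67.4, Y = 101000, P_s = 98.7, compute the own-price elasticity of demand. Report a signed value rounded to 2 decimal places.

-0.61

At the given values, D = 101600 − 298(67.4) − 0.276(101000) − 210(98.7) = 32911.8.
∂D/∂P = −298.
E = (-298) × (67.4/32911.8) = -0.6102…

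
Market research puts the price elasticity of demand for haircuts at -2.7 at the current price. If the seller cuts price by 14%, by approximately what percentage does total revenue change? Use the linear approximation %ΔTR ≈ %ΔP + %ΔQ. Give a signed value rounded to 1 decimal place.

+23.8%

%ΔQ ≈ Ed × %ΔP = (-2.7) × (-14%) = +37.8000%
%ΔTR ≈ %ΔP + %ΔQ = (-14%) + (+37.8000%) = +23.8000%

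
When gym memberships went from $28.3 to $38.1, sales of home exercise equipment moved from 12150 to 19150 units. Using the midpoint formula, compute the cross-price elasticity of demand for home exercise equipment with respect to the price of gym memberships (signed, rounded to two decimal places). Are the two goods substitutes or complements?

%ΔQ_{home exercise equipment} = (19150 − 12150)/avg = 7000/15650 = 0.447284…
%ΔP_{gym memberships} = (38.1 − 28.3)/avg = 9.8/33.2 = 0.295180…
E_cross = (7000/15650) / (9.8/33.2) = 1.5152…
E_cross > 0 ⇒ the goods are substitutes.

1.52; substitutes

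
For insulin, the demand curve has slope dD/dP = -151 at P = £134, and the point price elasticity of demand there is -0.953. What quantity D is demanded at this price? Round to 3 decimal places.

Ed = (dD/dP)·(P/D) ⇒ D = (dD/dP)·P/Ed = (-151)·134/(-0.953) = 21231.89926…

21231.899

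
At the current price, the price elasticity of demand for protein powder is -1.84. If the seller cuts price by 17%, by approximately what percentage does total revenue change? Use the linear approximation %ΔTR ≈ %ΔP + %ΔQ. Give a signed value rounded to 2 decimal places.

%ΔQ ≈ Ed × %ΔP = (-1.84) × (-17%) = +31.2800%
%ΔTR ≈ %ΔP + %ΔQ = (-17%) + (+31.2800%) = +14.2800%

+14.28%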